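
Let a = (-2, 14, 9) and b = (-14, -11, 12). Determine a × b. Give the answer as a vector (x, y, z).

i: 14·12 - 9·(-11) = 168 - (-99) = 267
j: 9·(-14) - (-2)·12 = -126 - (-24) = -102
k: (-2)·(-11) - 14·(-14) = 22 - (-196) = 218
a × b = (267, -102, 218)

(267, -102, 218)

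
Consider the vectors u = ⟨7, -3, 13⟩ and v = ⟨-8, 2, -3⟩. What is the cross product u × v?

i: (-3)·(-3) - 13·2 = 9 - 26 = -17
j: 13·(-8) - 7·(-3) = -104 - (-21) = -83
k: 7·2 - (-3)·(-8) = 14 - 24 = -10
u × v = (-17, -83, -10)

(-17, -83, -10)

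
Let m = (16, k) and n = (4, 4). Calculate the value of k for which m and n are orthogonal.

-16

m · n = 16·4 + k·4 = 64 + 4k
Set equal to 0: 4k = -64, so k = -16.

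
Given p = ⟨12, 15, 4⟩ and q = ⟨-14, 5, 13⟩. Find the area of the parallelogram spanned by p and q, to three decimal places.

385.317

i: 15·13 - 4·5 = 195 - 20 = 175
j: 4·(-14) - 12·13 = -56 - 156 = -212
k: 12·5 - 15·(-14) = 60 - (-210) = 270
p × q = (175, -212, 270)
|p × q| = √(175² + (-212)² + 270²) = √148469 ≈ 385.3168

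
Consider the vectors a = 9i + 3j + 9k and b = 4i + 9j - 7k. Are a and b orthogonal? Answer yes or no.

a · b = 9·4 + 3·9 + 9·(-7) = 36 + 27 - 63 = 0
Zero, so the vectors are orthogonal.

yes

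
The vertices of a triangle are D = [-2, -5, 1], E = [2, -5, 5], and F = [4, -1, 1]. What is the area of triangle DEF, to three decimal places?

16.492

DE = (4, 0, 4),  DF = (6, 4, 0)
i: 0·0 - 4·4 = 0 - 16 = -16
j: 4·6 - 4·0 = 24 - 0 = 24
k: 4·4 - 0·6 = 16 - 0 = 16
DE × DF = (-16, 24, 16)
|DE × DF| = √1088 ≈ 32.9848
area = ½ · 32.9848 ≈ 16.492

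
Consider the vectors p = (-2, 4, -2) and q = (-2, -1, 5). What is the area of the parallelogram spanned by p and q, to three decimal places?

i: 4·5 - (-2)·(-1) = 20 - 2 = 18
j: (-2)·(-2) - (-2)·5 = 4 - (-10) = 14
k: (-2)·(-1) - 4·(-2) = 2 - (-8) = 10
p × q = (18, 14, 10)
|p × q| = √(18² + 14² + 10²) = √620 ≈ 24.8998

24.900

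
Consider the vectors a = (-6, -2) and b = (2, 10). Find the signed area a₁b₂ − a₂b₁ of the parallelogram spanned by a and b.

(-6)·10 - (-2)·2 = -60 - (-4) = -56

-56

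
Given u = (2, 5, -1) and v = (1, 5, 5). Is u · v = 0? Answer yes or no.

no

u · v = 2·1 + 5·5 + (-1)·5 = 2 + 25 - 5 = 22
Nonzero, so the vectors are not orthogonal.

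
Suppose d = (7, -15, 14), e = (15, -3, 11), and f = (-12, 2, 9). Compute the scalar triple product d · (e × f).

e × f:
i: (-3)·9 - 11·2 = -27 - 22 = -49
j: 11·(-12) - 15·9 = -132 - 135 = -267
k: 15·2 - (-3)·(-12) = 30 - 36 = -6
e × f = (-49, -267, -6)
d · (e × f) = 7·(-49) + (-15)·(-267) + 14·(-6) = -343 + 4005 - 84 = 3578

3578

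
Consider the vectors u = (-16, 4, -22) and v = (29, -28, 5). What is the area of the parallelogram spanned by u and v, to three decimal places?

i: 4·5 - (-22)·(-28) = 20 - 616 = -596
j: (-22)·29 - (-16)·5 = -638 - (-80) = -558
k: (-16)·(-28) - 4·29 = 448 - 116 = 332
u × v = (-596, -558, 332)
|u × v| = √((-596)² + (-558)² + 332²) = √776804 ≈ 881.3649

881.365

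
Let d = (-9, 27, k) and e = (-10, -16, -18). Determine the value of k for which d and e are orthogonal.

-19

d · e = (-9)·(-10) + 27·(-16) + k·(-18) = -342 - 18k
Set equal to 0: -18k = 342, so k = -19.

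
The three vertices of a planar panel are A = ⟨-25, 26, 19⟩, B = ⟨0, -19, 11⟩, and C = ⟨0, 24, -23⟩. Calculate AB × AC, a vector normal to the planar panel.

AB = (25, -45, -8)
AC = (25, -2, -42)
i: (-45)·(-42) - (-8)·(-2) = 1890 - 16 = 1874
j: (-8)·25 - 25·(-42) = -200 - (-1050) = 850
k: 25·(-2) - (-45)·25 = -50 - (-1125) = 1075
AB × AC = (1874, 850, 1075)

(1874, 850, 1075)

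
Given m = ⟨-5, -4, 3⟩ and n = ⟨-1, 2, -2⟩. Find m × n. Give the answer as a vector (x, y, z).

(2, -13, -14)

i: (-4)·(-2) - 3·2 = 8 - 6 = 2
j: 3·(-1) - (-5)·(-2) = -3 - 10 = -13
k: (-5)·2 - (-4)·(-1) = -10 - 4 = -14
m × n = (2, -13, -14)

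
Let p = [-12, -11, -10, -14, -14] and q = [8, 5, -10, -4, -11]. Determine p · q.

159

p · q = (-12)·8 + (-11)·5 + (-10)·(-10) + (-14)·(-4) + (-14)·(-11) = -96 - 55 + 100 + 56 + 154 = 159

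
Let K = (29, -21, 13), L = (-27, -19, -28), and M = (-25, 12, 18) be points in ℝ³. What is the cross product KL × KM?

KL = (-56, 2, -41)
KM = (-54, 33, 5)
i: 2·5 - (-41)·33 = 10 - (-1353) = 1363
j: (-41)·(-54) - (-56)·5 = 2214 - (-280) = 2494
k: (-56)·33 - 2·(-54) = -1848 - (-108) = -1740
KL × KM = (1363, 2494, -1740)

(1363, 2494, -1740)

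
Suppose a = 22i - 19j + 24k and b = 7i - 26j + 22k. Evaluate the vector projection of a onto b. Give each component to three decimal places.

(6.809, -25.290, 21.400)

a · b = 22·7 + (-19)·(-26) + 24·22 = 154 + 494 + 528 = 1176
|b|² = 49 + 676 + 484 = 1209
proj_b a = (1176/1209) · (7, -26, 22) ≈ (6.809, -25.290, 21.400)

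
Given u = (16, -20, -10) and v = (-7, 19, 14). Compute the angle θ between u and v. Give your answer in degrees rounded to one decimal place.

u · v = 16·(-7) + (-20)·19 + (-10)·14 = -112 - 380 - 140 = -632
|u|² = 256 + 400 + 100 = 756,  |u| = √756 ≈ 27.495454
|v|² = 49 + 361 + 196 = 606,  |v| = √606 ≈ 24.617067
cos θ = -632 / (27.495454 · 24.617067) ≈ -0.93373
θ = arccos(-0.93373) ≈ 159.0°

159.0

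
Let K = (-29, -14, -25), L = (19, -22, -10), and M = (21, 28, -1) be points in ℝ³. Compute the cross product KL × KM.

(-822, -402, 2416)

KL = (48, -8, 15)
KM = (50, 42, 24)
i: (-8)·24 - 15·42 = -192 - 630 = -822
j: 15·50 - 48·24 = 750 - 1152 = -402
k: 48·42 - (-8)·50 = 2016 - (-400) = 2416
KL × KM = (-822, -402, 2416)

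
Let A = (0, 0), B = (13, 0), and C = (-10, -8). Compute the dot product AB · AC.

AB = B − A = (13, 0)
AC = C − A = (-10, -8)
AB · AC = 13·(-10) + 0·(-8) = -130 + 0 = -130

-130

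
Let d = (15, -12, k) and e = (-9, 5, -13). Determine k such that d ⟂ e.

-15

d · e = 15·(-9) + (-12)·5 + k·(-13) = -195 - 13k
Set equal to 0: -13k = 195, so k = -15.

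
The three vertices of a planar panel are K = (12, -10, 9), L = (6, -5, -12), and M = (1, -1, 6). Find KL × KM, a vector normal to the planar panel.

(174, 213, 1)

KL = (-6, 5, -21)
KM = (-11, 9, -3)
i: 5·(-3) - (-21)·9 = -15 - (-189) = 174
j: (-21)·(-11) - (-6)·(-3) = 231 - 18 = 213
k: (-6)·9 - 5·(-11) = -54 - (-55) = 1
KL × KM = (174, 213, 1)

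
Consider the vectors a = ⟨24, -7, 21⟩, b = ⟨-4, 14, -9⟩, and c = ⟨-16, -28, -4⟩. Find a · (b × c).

b × c:
i: 14·(-4) - (-9)·(-28) = -56 - 252 = -308
j: (-9)·(-16) - (-4)·(-4) = 144 - 16 = 128
k: (-4)·(-28) - 14·(-16) = 112 - (-224) = 336
b × c = (-308, 128, 336)
a · (b × c) = 24·(-308) + (-7)·128 + 21·336 = -7392 - 896 + 7056 = -1232

-1232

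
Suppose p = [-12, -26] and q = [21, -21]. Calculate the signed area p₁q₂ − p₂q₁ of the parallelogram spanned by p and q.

798

(-12)·(-21) - (-26)·21 = 252 - (-546) = 798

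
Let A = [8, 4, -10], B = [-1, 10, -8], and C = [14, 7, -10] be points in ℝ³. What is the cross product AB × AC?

(-6, 12, -63)

AB = (-9, 6, 2)
AC = (6, 3, 0)
i: 6·0 - 2·3 = 0 - 6 = -6
j: 2·6 - (-9)·0 = 12 - 0 = 12
k: (-9)·3 - 6·6 = -27 - 36 = -63
AB × AC = (-6, 12, -63)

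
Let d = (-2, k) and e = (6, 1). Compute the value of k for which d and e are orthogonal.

d · e = (-2)·6 + k·1 = -12 + 1k
Set equal to 0: 1k = 12, so k = 12.

12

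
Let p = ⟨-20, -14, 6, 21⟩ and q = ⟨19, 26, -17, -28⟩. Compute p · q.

-1434

p · q = (-20)·19 + (-14)·26 + 6·(-17) + 21·(-28) = -380 - 364 - 102 - 588 = -1434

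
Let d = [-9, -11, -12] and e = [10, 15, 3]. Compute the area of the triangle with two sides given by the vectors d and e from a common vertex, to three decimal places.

87.868

i: (-11)·3 - (-12)·15 = -33 - (-180) = 147
j: (-12)·10 - (-9)·3 = -120 - (-27) = -93
k: (-9)·15 - (-11)·10 = -135 - (-110) = -25
d × e = (147, -93, -25)
|d × e| = √(147² + (-93)² + (-25)²) = √30883 ≈ 175.7356
area = ½ · 175.7356 ≈ 87.868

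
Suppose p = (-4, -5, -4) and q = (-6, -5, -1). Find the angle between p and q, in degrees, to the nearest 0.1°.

26.9

p · q = (-4)·(-6) + (-5)·(-5) + (-4)·(-1) = 24 + 25 + 4 = 53
|p|² = 16 + 25 + 16 = 57,  |p| = √57 ≈ 7.549834
|q|² = 36 + 25 + 1 = 62,  |q| = √62 ≈ 7.874008
cos θ = 53 / (7.549834 · 7.874008) ≈ 0.89154
θ = arccos(0.89154) ≈ 26.9°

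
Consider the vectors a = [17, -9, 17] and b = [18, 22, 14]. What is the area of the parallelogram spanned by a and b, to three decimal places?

736.152

i: (-9)·14 - 17·22 = -126 - 374 = -500
j: 17·18 - 17·14 = 306 - 238 = 68
k: 17·22 - (-9)·18 = 374 - (-162) = 536
a × b = (-500, 68, 536)
|a × b| = √((-500)² + 68² + 536²) = √541920 ≈ 736.1522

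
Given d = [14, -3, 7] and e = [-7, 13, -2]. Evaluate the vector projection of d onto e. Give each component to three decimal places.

(4.761, -8.842, 1.360)

d · e = 14·(-7) + (-3)·13 + 7·(-2) = -98 - 39 - 14 = -151
|e|² = 49 + 169 + 4 = 222
proj_e d = (-151/222) · (-7, 13, -2) ≈ (4.761, -8.842, 1.360)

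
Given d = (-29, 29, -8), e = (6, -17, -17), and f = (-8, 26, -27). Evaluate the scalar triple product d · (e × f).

-17647

e × f:
i: (-17)·(-27) - (-17)·26 = 459 - (-442) = 901
j: (-17)·(-8) - 6·(-27) = 136 - (-162) = 298
k: 6·26 - (-17)·(-8) = 156 - 136 = 20
e × f = (901, 298, 20)
d · (e × f) = (-29)·901 + 29·298 + (-8)·20 = -26129 + 8642 - 160 = -17647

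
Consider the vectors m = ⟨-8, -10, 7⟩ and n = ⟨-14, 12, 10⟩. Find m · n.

62

m · n = (-8)·(-14) + (-10)·12 + 7·10 = 112 - 120 + 70 = 62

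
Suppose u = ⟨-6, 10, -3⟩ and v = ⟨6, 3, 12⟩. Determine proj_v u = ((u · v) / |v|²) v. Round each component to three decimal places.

u · v = (-6)·6 + 10·3 + (-3)·12 = -36 + 30 - 36 = -42
|v|² = 36 + 9 + 144 = 189
proj_v u = (-42/189) · (6, 3, 12) ≈ (-1.333, -0.667, -2.667)

(-1.333, -0.667, -2.667)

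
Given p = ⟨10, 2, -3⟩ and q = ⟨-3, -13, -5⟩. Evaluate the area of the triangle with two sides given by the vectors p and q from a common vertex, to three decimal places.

i: 2·(-5) - (-3)·(-13) = -10 - 39 = -49
j: (-3)·(-3) - 10·(-5) = 9 - (-50) = 59
k: 10·(-13) - 2·(-3) = -130 - (-6) = -124
p × q = (-49, 59, -124)
|p × q| = √((-49)² + 59² + (-124)²) = √21258 ≈ 145.8012
area = ½ · 145.8012 ≈ 72.901

72.901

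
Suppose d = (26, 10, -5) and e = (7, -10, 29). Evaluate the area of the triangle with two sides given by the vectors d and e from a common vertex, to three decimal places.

i: 10·29 - (-5)·(-10) = 290 - 50 = 240
j: (-5)·7 - 26·29 = -35 - 754 = -789
k: 26·(-10) - 10·7 = -260 - 70 = -330
d × e = (240, -789, -330)
|d × e| = √(240² + (-789)² + (-330)²) = √789021 ≈ 888.2685
area = ½ · 888.2685 ≈ 444.134

444.134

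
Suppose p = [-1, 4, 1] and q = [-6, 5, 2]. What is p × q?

(3, -4, 19)

i: 4·2 - 1·5 = 8 - 5 = 3
j: 1·(-6) - (-1)·2 = -6 - (-2) = -4
k: (-1)·5 - 4·(-6) = -5 - (-24) = 19
p × q = (3, -4, 19)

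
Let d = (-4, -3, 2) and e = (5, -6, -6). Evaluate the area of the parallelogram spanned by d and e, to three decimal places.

i: (-3)·(-6) - 2·(-6) = 18 - (-12) = 30
j: 2·5 - (-4)·(-6) = 10 - 24 = -14
k: (-4)·(-6) - (-3)·5 = 24 - (-15) = 39
d × e = (30, -14, 39)
|d × e| = √(30² + (-14)² + 39²) = √2617 ≈ 51.1566

51.157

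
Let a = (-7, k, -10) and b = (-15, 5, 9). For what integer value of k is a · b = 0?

-3

a · b = (-7)·(-15) + k·5 + (-10)·9 = 15 + 5k
Set equal to 0: 5k = -15, so k = -3.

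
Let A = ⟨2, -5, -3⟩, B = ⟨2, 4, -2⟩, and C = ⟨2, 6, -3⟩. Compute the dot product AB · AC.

AB = B − A = (0, 9, 1)
AC = C − A = (0, 11, 0)
AB · AC = 0·0 + 9·11 + 1·0 = 0 + 99 + 0 = 99

99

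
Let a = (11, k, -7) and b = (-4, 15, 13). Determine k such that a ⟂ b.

9

a · b = 11·(-4) + k·15 + (-7)·13 = -135 + 15k
Set equal to 0: 15k = 135, so k = 9.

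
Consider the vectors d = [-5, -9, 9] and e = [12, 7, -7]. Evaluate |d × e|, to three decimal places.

103.238

i: (-9)·(-7) - 9·7 = 63 - 63 = 0
j: 9·12 - (-5)·(-7) = 108 - 35 = 73
k: (-5)·7 - (-9)·12 = -35 - (-108) = 73
d × e = (0, 73, 73)
|d × e| = √(0² + 73² + 73²) = √10658 ≈ 103.2376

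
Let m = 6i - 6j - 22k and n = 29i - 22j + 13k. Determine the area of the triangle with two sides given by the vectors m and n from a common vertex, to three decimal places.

i: (-6)·13 - (-22)·(-22) = -78 - 484 = -562
j: (-22)·29 - 6·13 = -638 - 78 = -716
k: 6·(-22) - (-6)·29 = -132 - (-174) = 42
m × n = (-562, -716, 42)
|m × n| = √((-562)² + (-716)² + 42²) = √830264 ≈ 911.1882
area = ½ · 911.1882 ≈ 455.594

455.594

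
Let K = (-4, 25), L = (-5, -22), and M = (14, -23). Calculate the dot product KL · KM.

KL = L − K = (-1, -47)
KM = M − K = (18, -48)
KL · KM = (-1)·18 + (-47)·(-48) = -18 + 2256 = 2238

2238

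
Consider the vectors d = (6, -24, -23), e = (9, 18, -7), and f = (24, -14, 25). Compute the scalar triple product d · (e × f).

e × f:
i: 18·25 - (-7)·(-14) = 450 - 98 = 352
j: (-7)·24 - 9·25 = -168 - 225 = -393
k: 9·(-14) - 18·24 = -126 - 432 = -558
e × f = (352, -393, -558)
d · (e × f) = 6·352 + (-24)·(-393) + (-23)·(-558) = 2112 + 9432 + 12834 = 24378

24378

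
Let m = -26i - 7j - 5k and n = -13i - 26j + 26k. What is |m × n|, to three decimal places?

i: (-7)·26 - (-5)·(-26) = -182 - 130 = -312
j: (-5)·(-13) - (-26)·26 = 65 - (-676) = 741
k: (-26)·(-26) - (-7)·(-13) = 676 - 91 = 585
m × n = (-312, 741, 585)
|m × n| = √((-312)² + 741² + 585²) = √988650 ≈ 994.3088

994.309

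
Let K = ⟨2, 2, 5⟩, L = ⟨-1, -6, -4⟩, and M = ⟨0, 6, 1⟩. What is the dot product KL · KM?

10

KL = L − K = (-3, -8, -9)
KM = M − K = (-2, 4, -4)
KL · KM = (-3)·(-2) + (-8)·4 + (-9)·(-4) = 6 - 32 + 36 = 10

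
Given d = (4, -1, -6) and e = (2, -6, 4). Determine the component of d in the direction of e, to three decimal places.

d · e = 4·2 + (-1)·(-6) + (-6)·4 = 8 + 6 - 24 = -10
|e| = √(4 + 36 + 16) = √56 ≈ 7.4833
comp_e d = -10 / √56 ≈ -1.336

-1.336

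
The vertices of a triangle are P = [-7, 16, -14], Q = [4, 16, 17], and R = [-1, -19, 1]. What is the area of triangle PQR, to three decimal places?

PQ = (11, 0, 31),  PR = (6, -35, 15)
i: 0·15 - 31·(-35) = 0 - (-1085) = 1085
j: 31·6 - 11·15 = 186 - 165 = 21
k: 11·(-35) - 0·6 = -385 - 0 = -385
PQ × PR = (1085, 21, -385)
|PQ × PR| = √1325891 ≈ 1151.4734
area = ½ · 1151.4734 ≈ 575.737

575.737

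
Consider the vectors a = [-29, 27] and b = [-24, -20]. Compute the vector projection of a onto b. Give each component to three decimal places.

a · b = (-29)·(-24) + 27·(-20) = 696 - 540 = 156
|b|² = 576 + 400 = 976
proj_b a = (156/976) · (-24, -20) ≈ (-3.836, -3.197)

(-3.836, -3.197)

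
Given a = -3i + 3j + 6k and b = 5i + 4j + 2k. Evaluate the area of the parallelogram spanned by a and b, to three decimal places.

48.466

i: 3·2 - 6·4 = 6 - 24 = -18
j: 6·5 - (-3)·2 = 30 - (-6) = 36
k: (-3)·4 - 3·5 = -12 - 15 = -27
a × b = (-18, 36, -27)
|a × b| = √((-18)² + 36² + (-27)²) = √2349 ≈ 48.4665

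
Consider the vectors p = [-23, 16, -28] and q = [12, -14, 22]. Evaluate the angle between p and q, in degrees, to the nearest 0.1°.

169.0

p · q = (-23)·12 + 16·(-14) + (-28)·22 = -276 - 224 - 616 = -1116
|p|² = 529 + 256 + 784 = 1569,  |p| = √1569 ≈ 39.610605
|q|² = 144 + 196 + 484 = 824,  |q| = √824 ≈ 28.705400
cos θ = -1116 / (39.610605 · 28.705400) ≈ -0.98150
θ = arccos(-0.98150) ≈ 169.0°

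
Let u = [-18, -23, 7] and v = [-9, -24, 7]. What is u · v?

763

u · v = (-18)·(-9) + (-23)·(-24) + 7·7 = 162 + 552 + 49 = 763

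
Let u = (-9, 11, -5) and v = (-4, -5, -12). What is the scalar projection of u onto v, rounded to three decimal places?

3.014

u · v = (-9)·(-4) + 11·(-5) + (-5)·(-12) = 36 - 55 + 60 = 41
|v| = √(16 + 25 + 144) = √185 ≈ 13.6015
comp_v u = 41 / √185 ≈ 3.014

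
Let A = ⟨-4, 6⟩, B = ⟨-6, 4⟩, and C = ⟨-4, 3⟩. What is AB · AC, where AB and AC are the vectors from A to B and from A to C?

6

AB = B − A = (-2, -2)
AC = C − A = (0, -3)
AB · AC = (-2)·0 + (-2)·(-3) = 0 + 6 = 6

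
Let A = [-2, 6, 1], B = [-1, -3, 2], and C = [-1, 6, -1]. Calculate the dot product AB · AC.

-1

AB = B − A = (1, -9, 1)
AC = C − A = (1, 0, -2)
AB · AC = 1·1 + (-9)·0 + 1·(-2) = 1 + 0 - 2 = -1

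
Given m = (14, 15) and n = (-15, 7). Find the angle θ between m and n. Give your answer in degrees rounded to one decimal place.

108.0

m · n = 14·(-15) + 15·7 = -210 + 105 = -105
|m|² = 196 + 225 = 421,  |m| = √421 ≈ 20.518285
|n|² = 225 + 49 = 274,  |n| = √274 ≈ 16.552945
cos θ = -105 / (20.518285 · 16.552945) ≈ -0.30915
θ = arccos(-0.30915) ≈ 108.0°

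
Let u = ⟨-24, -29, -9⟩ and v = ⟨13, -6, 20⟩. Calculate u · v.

-318

u · v = (-24)·13 + (-29)·(-6) + (-9)·20 = -312 + 174 - 180 = -318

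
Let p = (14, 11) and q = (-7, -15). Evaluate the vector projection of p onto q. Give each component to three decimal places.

p · q = 14·(-7) + 11·(-15) = -98 - 165 = -263
|q|² = 49 + 225 = 274
proj_q p = (-263/274) · (-7, -15) ≈ (6.719, 14.398)

(6.719, 14.398)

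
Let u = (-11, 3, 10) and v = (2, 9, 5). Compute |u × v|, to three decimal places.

149.248

i: 3·5 - 10·9 = 15 - 90 = -75
j: 10·2 - (-11)·5 = 20 - (-55) = 75
k: (-11)·9 - 3·2 = -99 - 6 = -105
u × v = (-75, 75, -105)
|u × v| = √((-75)² + 75² + (-105)²) = √22275 ≈ 149.2481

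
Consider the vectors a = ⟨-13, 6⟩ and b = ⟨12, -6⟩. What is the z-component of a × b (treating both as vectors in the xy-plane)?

6

(-13)·(-6) - 6·12 = 78 - 72 = 6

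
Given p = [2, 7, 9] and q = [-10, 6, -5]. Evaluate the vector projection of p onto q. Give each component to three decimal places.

(1.429, -0.857, 0.714)

p · q = 2·(-10) + 7·6 + 9·(-5) = -20 + 42 - 45 = -23
|q|² = 100 + 36 + 25 = 161
proj_q p = (-23/161) · (-10, 6, -5) ≈ (1.429, -0.857, 0.714)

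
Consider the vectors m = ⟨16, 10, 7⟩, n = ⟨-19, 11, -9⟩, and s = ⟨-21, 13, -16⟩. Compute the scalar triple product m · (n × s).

-2206

n × s:
i: 11·(-16) - (-9)·13 = -176 - (-117) = -59
j: (-9)·(-21) - (-19)·(-16) = 189 - 304 = -115
k: (-19)·13 - 11·(-21) = -247 - (-231) = -16
n × s = (-59, -115, -16)
m · (n × s) = 16·(-59) + 10·(-115) + 7·(-16) = -944 - 1150 - 112 = -2206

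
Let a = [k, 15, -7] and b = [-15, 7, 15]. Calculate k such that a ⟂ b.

a · b = k·(-15) + 15·7 + (-7)·15 = 0 - 15k
Set equal to 0: -15k = 0, so k = 0.

0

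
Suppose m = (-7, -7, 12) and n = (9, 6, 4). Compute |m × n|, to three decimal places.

170.109

i: (-7)·4 - 12·6 = -28 - 72 = -100
j: 12·9 - (-7)·4 = 108 - (-28) = 136
k: (-7)·6 - (-7)·9 = -42 - (-63) = 21
m × n = (-100, 136, 21)
|m × n| = √((-100)² + 136² + 21²) = √28937 ≈ 170.1088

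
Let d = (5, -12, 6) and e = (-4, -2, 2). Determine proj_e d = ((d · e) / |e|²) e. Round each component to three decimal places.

d · e = 5·(-4) + (-12)·(-2) + 6·2 = -20 + 24 + 12 = 16
|e|² = 16 + 4 + 4 = 24
proj_e d = (16/24) · (-4, -2, 2) ≈ (-2.667, -1.333, 1.333)

(-2.667, -1.333, 1.333)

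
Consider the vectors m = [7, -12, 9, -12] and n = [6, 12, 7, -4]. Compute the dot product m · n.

m · n = 7·6 + (-12)·12 + 9·7 + (-12)·(-4) = 42 - 144 + 63 + 48 = 9

9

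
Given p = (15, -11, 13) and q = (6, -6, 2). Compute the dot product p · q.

182

p · q = 15·6 + (-11)·(-6) + 13·2 = 90 + 66 + 26 = 182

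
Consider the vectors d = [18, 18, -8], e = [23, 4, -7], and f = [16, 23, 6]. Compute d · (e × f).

e × f:
i: 4·6 - (-7)·23 = 24 - (-161) = 185
j: (-7)·16 - 23·6 = -112 - 138 = -250
k: 23·23 - 4·16 = 529 - 64 = 465
e × f = (185, -250, 465)
d · (e × f) = 18·185 + 18·(-250) + (-8)·465 = 3330 - 4500 - 3720 = -4890

-4890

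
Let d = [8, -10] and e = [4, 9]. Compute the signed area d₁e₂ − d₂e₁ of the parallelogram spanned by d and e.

112

8·9 - (-10)·4 = 72 - (-40) = 112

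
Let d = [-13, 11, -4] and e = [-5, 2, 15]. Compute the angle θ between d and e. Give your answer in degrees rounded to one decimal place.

84.4

d · e = (-13)·(-5) + 11·2 + (-4)·15 = 65 + 22 - 60 = 27
|d|² = 169 + 121 + 16 = 306,  |d| = √306 ≈ 17.492856
|e|² = 25 + 4 + 225 = 254,  |e| = √254 ≈ 15.937377
cos θ = 27 / (17.492856 · 15.937377) ≈ 0.09685
θ = arccos(0.09685) ≈ 84.4°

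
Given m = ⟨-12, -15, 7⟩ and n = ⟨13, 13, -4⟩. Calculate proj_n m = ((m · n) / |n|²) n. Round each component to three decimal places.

m · n = (-12)·13 + (-15)·13 + 7·(-4) = -156 - 195 - 28 = -379
|n|² = 169 + 169 + 16 = 354
proj_n m = (-379/354) · (13, 13, -4) ≈ (-13.918, -13.918, 4.282)

(-13.918, -13.918, 4.282)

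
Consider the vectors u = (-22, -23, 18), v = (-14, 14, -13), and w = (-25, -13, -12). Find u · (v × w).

13379

v × w:
i: 14·(-12) - (-13)·(-13) = -168 - 169 = -337
j: (-13)·(-25) - (-14)·(-12) = 325 - 168 = 157
k: (-14)·(-13) - 14·(-25) = 182 - (-350) = 532
v × w = (-337, 157, 532)
u · (v × w) = (-22)·(-337) + (-23)·157 + 18·532 = 7414 - 3611 + 9576 = 13379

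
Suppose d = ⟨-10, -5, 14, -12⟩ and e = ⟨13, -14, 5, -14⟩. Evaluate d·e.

d · e = (-10)·13 + (-5)·(-14) + 14·5 + (-12)·(-14) = -130 + 70 + 70 + 168 = 178

178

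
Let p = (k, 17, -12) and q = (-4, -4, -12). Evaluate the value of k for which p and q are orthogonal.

19

p · q = k·(-4) + 17·(-4) + (-12)·(-12) = 76 - 4k
Set equal to 0: -4k = -76, so k = 19.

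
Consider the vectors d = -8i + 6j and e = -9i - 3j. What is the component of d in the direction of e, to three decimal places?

5.692

d · e = (-8)·(-9) + 6·(-3) = 72 - 18 = 54
|e| = √(81 + 9) = √90 ≈ 9.4868
comp_e d = 54 / √90 ≈ 5.692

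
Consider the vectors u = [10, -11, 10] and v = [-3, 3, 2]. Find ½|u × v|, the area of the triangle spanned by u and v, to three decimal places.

i: (-11)·2 - 10·3 = -22 - 30 = -52
j: 10·(-3) - 10·2 = -30 - 20 = -50
k: 10·3 - (-11)·(-3) = 30 - 33 = -3
u × v = (-52, -50, -3)
|u × v| = √((-52)² + (-50)² + (-3)²) = √5213 ≈ 72.2011
area = ½ · 72.2011 ≈ 36.101

36.101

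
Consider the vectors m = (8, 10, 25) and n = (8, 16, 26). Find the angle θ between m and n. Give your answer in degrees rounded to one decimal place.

m · n = 8·8 + 10·16 + 25·26 = 64 + 160 + 650 = 874
|m|² = 64 + 100 + 625 = 789,  |m| = √789 ≈ 28.089144
|n|² = 64 + 256 + 676 = 996,  |n| = √996 ≈ 31.559468
cos θ = 874 / (28.089144 · 31.559468) ≈ 0.98592
θ = arccos(0.98592) ≈ 9.6°

9.6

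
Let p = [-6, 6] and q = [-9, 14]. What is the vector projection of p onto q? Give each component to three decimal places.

(-4.484, 6.975)

p · q = (-6)·(-9) + 6·14 = 54 + 84 = 138
|q|² = 81 + 196 = 277
proj_q p = (138/277) · (-9, 14) ≈ (-4.484, 6.975)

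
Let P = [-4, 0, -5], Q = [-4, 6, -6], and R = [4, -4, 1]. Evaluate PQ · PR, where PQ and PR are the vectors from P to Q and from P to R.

PQ = Q − P = (0, 6, -1)
PR = R − P = (8, -4, 6)
PQ · PR = 0·8 + 6·(-4) + (-1)·6 = 0 - 24 - 6 = -30

-30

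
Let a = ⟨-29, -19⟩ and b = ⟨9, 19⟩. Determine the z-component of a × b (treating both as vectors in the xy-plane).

-380

(-29)·19 - (-19)·9 = -551 - (-171) = -380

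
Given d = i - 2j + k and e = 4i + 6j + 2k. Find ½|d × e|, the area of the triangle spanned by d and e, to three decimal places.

8.660

i: (-2)·2 - 1·6 = -4 - 6 = -10
j: 1·4 - 1·2 = 4 - 2 = 2
k: 1·6 - (-2)·4 = 6 - (-8) = 14
d × e = (-10, 2, 14)
|d × e| = √((-10)² + 2² + 14²) = √300 ≈ 17.3205
area = ½ · 17.3205 ≈ 8.660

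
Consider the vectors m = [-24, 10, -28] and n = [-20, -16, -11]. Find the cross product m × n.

i: 10·(-11) - (-28)·(-16) = -110 - 448 = -558
j: (-28)·(-20) - (-24)·(-11) = 560 - 264 = 296
k: (-24)·(-16) - 10·(-20) = 384 - (-200) = 584
m × n = (-558, 296, 584)

(-558, 296, 584)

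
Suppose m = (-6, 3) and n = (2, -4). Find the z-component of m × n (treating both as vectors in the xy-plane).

18

(-6)·(-4) - 3·2 = 24 - 6 = 18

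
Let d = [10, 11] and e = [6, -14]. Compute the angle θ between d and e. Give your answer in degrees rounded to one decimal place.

d · e = 10·6 + 11·(-14) = 60 - 154 = -94
|d|² = 100 + 121 = 221,  |d| = √221 ≈ 14.866069
|e|² = 36 + 196 = 232,  |e| = √232 ≈ 15.231546
cos θ = -94 / (14.866069 · 15.231546) ≈ -0.41513
θ = arccos(-0.41513) ≈ 114.5°

114.5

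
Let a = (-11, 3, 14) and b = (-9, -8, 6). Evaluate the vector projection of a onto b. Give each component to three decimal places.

(-7.906, -7.028, 5.271)

a · b = (-11)·(-9) + 3·(-8) + 14·6 = 99 - 24 + 84 = 159
|b|² = 81 + 64 + 36 = 181
proj_b a = (159/181) · (-9, -8, 6) ≈ (-7.906, -7.028, 5.271)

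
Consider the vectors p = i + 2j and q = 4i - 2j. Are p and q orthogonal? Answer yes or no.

yes

p · q = 1·4 + 2·(-2) = 4 - 4 = 0
Zero, so the vectors are orthogonal.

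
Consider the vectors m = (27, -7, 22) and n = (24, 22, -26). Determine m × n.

(-302, 1230, 762)

i: (-7)·(-26) - 22·22 = 182 - 484 = -302
j: 22·24 - 27·(-26) = 528 - (-702) = 1230
k: 27·22 - (-7)·24 = 594 - (-168) = 762
m × n = (-302, 1230, 762)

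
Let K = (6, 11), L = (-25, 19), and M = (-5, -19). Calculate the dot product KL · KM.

101

KL = L − K = (-31, 8)
KM = M − K = (-11, -30)
KL · KM = (-31)·(-11) + 8·(-30) = 341 - 240 = 101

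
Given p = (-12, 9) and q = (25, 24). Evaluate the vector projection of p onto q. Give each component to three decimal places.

p · q = (-12)·25 + 9·24 = -300 + 216 = -84
|q|² = 625 + 576 = 1201
proj_q p = (-84/1201) · (25, 24) ≈ (-1.749, -1.679)

(-1.749, -1.679)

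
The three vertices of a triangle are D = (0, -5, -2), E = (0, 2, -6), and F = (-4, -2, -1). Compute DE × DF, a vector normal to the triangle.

(19, 16, 28)

DE = (0, 7, -4)
DF = (-4, 3, 1)
i: 7·1 - (-4)·3 = 7 - (-12) = 19
j: (-4)·(-4) - 0·1 = 16 - 0 = 16
k: 0·3 - 7·(-4) = 0 - (-28) = 28
DE × DF = (19, 16, 28)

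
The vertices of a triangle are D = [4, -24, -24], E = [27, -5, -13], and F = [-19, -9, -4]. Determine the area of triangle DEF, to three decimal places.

539.935

DE = (23, 19, 11),  DF = (-23, 15, 20)
i: 19·20 - 11·15 = 380 - 165 = 215
j: 11·(-23) - 23·20 = -253 - 460 = -713
k: 23·15 - 19·(-23) = 345 - (-437) = 782
DE × DF = (215, -713, 782)
|DE × DF| = √1166118 ≈ 1079.8694
area = ½ · 1079.8694 ≈ 539.935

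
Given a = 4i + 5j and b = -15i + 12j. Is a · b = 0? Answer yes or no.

a · b = 4·(-15) + 5·12 = -60 + 60 = 0
Zero, so the vectors are orthogonal.

yes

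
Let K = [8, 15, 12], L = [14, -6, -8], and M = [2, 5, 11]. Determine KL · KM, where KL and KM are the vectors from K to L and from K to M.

194

KL = L − K = (6, -21, -20)
KM = M − K = (-6, -10, -1)
KL · KM = 6·(-6) + (-21)·(-10) + (-20)·(-1) = -36 + 210 + 20 = 194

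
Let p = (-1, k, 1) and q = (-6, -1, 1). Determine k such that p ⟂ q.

7

p · q = (-1)·(-6) + k·(-1) + 1·1 = 7 - 1k
Set equal to 0: -1k = -7, so k = 7.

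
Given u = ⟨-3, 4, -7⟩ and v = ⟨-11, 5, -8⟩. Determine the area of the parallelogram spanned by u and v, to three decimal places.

i: 4·(-8) - (-7)·5 = -32 - (-35) = 3
j: (-7)·(-11) - (-3)·(-8) = 77 - 24 = 53
k: (-3)·5 - 4·(-11) = -15 - (-44) = 29
u × v = (3, 53, 29)
|u × v| = √(3² + 53² + 29²) = √3659 ≈ 60.4897

60.490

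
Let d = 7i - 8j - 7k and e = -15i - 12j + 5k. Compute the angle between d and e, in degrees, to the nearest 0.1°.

d · e = 7·(-15) + (-8)·(-12) + (-7)·5 = -105 + 96 - 35 = -44
|d|² = 49 + 64 + 49 = 162,  |d| = √162 ≈ 12.727922
|e|² = 225 + 144 + 25 = 394,  |e| = √394 ≈ 19.849433
cos θ = -44 / (12.727922 · 19.849433) ≈ -0.17416
θ = arccos(-0.17416) ≈ 100.0°

100.0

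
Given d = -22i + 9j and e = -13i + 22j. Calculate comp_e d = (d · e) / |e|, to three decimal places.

d · e = (-22)·(-13) + 9·22 = 286 + 198 = 484
|e| = √(169 + 484) = √653 ≈ 25.5539
comp_e d = 484 / √653 ≈ 18.940

18.940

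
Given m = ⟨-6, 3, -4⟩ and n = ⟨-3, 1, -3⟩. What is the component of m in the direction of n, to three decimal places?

7.571

m · n = (-6)·(-3) + 3·1 + (-4)·(-3) = 18 + 3 + 12 = 33
|n| = √(9 + 1 + 9) = √19 ≈ 4.3589
comp_n m = 33 / √19 ≈ 7.571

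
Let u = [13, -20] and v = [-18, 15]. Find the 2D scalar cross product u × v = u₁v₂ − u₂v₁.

13·15 - (-20)·(-18) = 195 - 360 = -165

-165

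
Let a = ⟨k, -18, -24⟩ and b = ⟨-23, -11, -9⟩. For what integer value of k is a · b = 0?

a · b = k·(-23) + (-18)·(-11) + (-24)·(-9) = 414 - 23k
Set equal to 0: -23k = -414, so k = 18.

18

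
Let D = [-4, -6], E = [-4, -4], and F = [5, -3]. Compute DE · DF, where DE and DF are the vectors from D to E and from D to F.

DE = E − D = (0, 2)
DF = F − D = (9, 3)
DE · DF = 0·9 + 2·3 = 0 + 6 = 6

6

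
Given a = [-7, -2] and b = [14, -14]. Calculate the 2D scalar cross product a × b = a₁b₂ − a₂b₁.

(-7)·(-14) - (-2)·14 = 98 - (-28) = 126

126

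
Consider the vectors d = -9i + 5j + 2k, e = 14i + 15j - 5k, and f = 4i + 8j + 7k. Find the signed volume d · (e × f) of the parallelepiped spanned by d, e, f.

e × f:
i: 15·7 - (-5)·8 = 105 - (-40) = 145
j: (-5)·4 - 14·7 = -20 - 98 = -118
k: 14·8 - 15·4 = 112 - 60 = 52
e × f = (145, -118, 52)
d · (e × f) = (-9)·145 + 5·(-118) + 2·52 = -1305 - 590 + 104 = -1791

-1791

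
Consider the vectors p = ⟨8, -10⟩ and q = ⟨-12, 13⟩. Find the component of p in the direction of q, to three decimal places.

-12.774

p · q = 8·(-12) + (-10)·13 = -96 - 130 = -226
|q| = √(144 + 169) = √313 ≈ 17.6918
comp_q p = -226 / √313 ≈ -12.774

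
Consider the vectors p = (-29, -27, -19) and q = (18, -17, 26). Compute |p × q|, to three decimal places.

1476.079

i: (-27)·26 - (-19)·(-17) = -702 - 323 = -1025
j: (-19)·18 - (-29)·26 = -342 - (-754) = 412
k: (-29)·(-17) - (-27)·18 = 493 - (-486) = 979
p × q = (-1025, 412, 979)
|p × q| = √((-1025)² + 412² + 979²) = √2178810 ≈ 1476.0793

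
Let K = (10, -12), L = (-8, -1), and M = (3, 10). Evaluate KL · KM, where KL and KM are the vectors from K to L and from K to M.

KL = L − K = (-18, 11)
KM = M − K = (-7, 22)
KL · KM = (-18)·(-7) + 11·22 = 126 + 242 = 368

368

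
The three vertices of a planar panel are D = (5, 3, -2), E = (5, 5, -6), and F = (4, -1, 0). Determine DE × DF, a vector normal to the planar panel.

(-12, 4, 2)

DE = (0, 2, -4)
DF = (-1, -4, 2)
i: 2·2 - (-4)·(-4) = 4 - 16 = -12
j: (-4)·(-1) - 0·2 = 4 - 0 = 4
k: 0·(-4) - 2·(-1) = 0 - (-2) = 2
DE × DF = (-12, 4, 2)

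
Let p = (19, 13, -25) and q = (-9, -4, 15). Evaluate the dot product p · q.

p · q = 19·(-9) + 13·(-4) + (-25)·15 = -171 - 52 - 375 = -598

-598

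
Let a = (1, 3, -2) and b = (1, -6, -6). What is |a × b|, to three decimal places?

i: 3·(-6) - (-2)·(-6) = -18 - 12 = -30
j: (-2)·1 - 1·(-6) = -2 - (-6) = 4
k: 1·(-6) - 3·1 = -6 - 3 = -9
a × b = (-30, 4, -9)
|a × b| = √((-30)² + 4² + (-9)²) = √997 ≈ 31.5753

31.575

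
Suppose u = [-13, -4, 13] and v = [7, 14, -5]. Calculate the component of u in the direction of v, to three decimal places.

u · v = (-13)·7 + (-4)·14 + 13·(-5) = -91 - 56 - 65 = -212
|v| = √(49 + 196 + 25) = √270 ≈ 16.4317
comp_v u = -212 / √270 ≈ -12.902

-12.902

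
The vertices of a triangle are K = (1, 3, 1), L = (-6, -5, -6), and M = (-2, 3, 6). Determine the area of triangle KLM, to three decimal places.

KL = (-7, -8, -7),  KM = (-3, 0, 5)
i: (-8)·5 - (-7)·0 = -40 - 0 = -40
j: (-7)·(-3) - (-7)·5 = 21 - (-35) = 56
k: (-7)·0 - (-8)·(-3) = 0 - 24 = -24
KL × KM = (-40, 56, -24)
|KL × KM| = √5312 ≈ 72.8835
area = ½ · 72.8835 ≈ 36.442

36.442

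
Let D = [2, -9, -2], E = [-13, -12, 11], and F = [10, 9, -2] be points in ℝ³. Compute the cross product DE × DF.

(-234, 104, -246)

DE = (-15, -3, 13)
DF = (8, 18, 0)
i: (-3)·0 - 13·18 = 0 - 234 = -234
j: 13·8 - (-15)·0 = 104 - 0 = 104
k: (-15)·18 - (-3)·8 = -270 - (-24) = -246
DE × DF = (-234, 104, -246)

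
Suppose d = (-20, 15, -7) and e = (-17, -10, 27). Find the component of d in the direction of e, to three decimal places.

d · e = (-20)·(-17) + 15·(-10) + (-7)·27 = 340 - 150 - 189 = 1
|e| = √(289 + 100 + 729) = √1118 ≈ 33.4365
comp_e d = 1 / √1118 ≈ 0.030

0.030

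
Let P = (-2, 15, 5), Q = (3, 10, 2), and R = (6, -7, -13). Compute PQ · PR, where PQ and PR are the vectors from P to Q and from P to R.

PQ = Q − P = (5, -5, -3)
PR = R − P = (8, -22, -18)
PQ · PR = 5·8 + (-5)·(-22) + (-3)·(-18) = 40 + 110 + 54 = 204

204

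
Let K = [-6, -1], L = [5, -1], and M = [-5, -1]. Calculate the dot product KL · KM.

11

KL = L − K = (11, 0)
KM = M − K = (1, 0)
KL · KM = 11·1 + 0·0 = 11 + 0 = 11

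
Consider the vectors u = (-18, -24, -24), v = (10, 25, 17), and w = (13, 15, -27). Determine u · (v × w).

9156

v × w:
i: 25·(-27) - 17·15 = -675 - 255 = -930
j: 17·13 - 10·(-27) = 221 - (-270) = 491
k: 10·15 - 25·13 = 150 - 325 = -175
v × w = (-930, 491, -175)
u · (v × w) = (-18)·(-930) + (-24)·491 + (-24)·(-175) = 16740 - 11784 + 4200 = 9156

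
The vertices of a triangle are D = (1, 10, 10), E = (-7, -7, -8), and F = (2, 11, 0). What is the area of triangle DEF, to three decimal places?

106.100

DE = (-8, -17, -18),  DF = (1, 1, -10)
i: (-17)·(-10) - (-18)·1 = 170 - (-18) = 188
j: (-18)·1 - (-8)·(-10) = -18 - 80 = -98
k: (-8)·1 - (-17)·1 = -8 - (-17) = 9
DE × DF = (188, -98, 9)
|DE × DF| = √45029 ≈ 212.2004
area = ½ · 212.2004 ≈ 106.100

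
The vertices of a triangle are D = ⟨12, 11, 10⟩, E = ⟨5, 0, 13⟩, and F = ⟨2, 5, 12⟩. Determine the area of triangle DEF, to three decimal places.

34.986

DE = (-7, -11, 3),  DF = (-10, -6, 2)
i: (-11)·2 - 3·(-6) = -22 - (-18) = -4
j: 3·(-10) - (-7)·2 = -30 - (-14) = -16
k: (-7)·(-6) - (-11)·(-10) = 42 - 110 = -68
DE × DF = (-4, -16, -68)
|DE × DF| = √4896 ≈ 69.9714
area = ½ · 69.9714 ≈ 34.986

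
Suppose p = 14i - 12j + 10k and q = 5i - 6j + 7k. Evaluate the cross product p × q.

(-24, -48, -24)

i: (-12)·7 - 10·(-6) = -84 - (-60) = -24
j: 10·5 - 14·7 = 50 - 98 = -48
k: 14·(-6) - (-12)·5 = -84 - (-60) = -24
p × q = (-24, -48, -24)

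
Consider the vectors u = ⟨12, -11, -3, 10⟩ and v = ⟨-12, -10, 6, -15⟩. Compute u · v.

u · v = 12·(-12) + (-11)·(-10) + (-3)·6 + 10·(-15) = -144 + 110 - 18 - 150 = -202

-202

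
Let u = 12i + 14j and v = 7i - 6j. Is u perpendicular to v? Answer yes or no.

u · v = 12·7 + 14·(-6) = 84 - 84 = 0
Zero, so the vectors are orthogonal.

yes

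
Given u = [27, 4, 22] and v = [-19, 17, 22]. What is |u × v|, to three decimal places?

1179.900

i: 4·22 - 22·17 = 88 - 374 = -286
j: 22·(-19) - 27·22 = -418 - 594 = -1012
k: 27·17 - 4·(-19) = 459 - (-76) = 535
u × v = (-286, -1012, 535)
|u × v| = √((-286)² + (-1012)² + 535²) = √1392165 ≈ 1179.9004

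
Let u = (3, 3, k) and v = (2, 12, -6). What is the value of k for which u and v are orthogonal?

u · v = 3·2 + 3·12 + k·(-6) = 42 - 6k
Set equal to 0: -6k = -42, so k = 7.

7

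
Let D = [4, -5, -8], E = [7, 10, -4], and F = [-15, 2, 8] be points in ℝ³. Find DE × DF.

(212, -124, 306)

DE = (3, 15, 4)
DF = (-19, 7, 16)
i: 15·16 - 4·7 = 240 - 28 = 212
j: 4·(-19) - 3·16 = -76 - 48 = -124
k: 3·7 - 15·(-19) = 21 - (-285) = 306
DE × DF = (212, -124, 306)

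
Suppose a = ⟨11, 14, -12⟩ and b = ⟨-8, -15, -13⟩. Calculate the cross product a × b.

(-362, 239, -53)

i: 14·(-13) - (-12)·(-15) = -182 - 180 = -362
j: (-12)·(-8) - 11·(-13) = 96 - (-143) = 239
k: 11·(-15) - 14·(-8) = -165 - (-112) = -53
a × b = (-362, 239, -53)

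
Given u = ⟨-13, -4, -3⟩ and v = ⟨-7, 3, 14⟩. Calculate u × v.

i: (-4)·14 - (-3)·3 = -56 - (-9) = -47
j: (-3)·(-7) - (-13)·14 = 21 - (-182) = 203
k: (-13)·3 - (-4)·(-7) = -39 - 28 = -67
u × v = (-47, 203, -67)

(-47, 203, -67)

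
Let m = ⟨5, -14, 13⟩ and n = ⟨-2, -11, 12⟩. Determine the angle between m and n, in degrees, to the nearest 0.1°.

22.1

m · n = 5·(-2) + (-14)·(-11) + 13·12 = -10 + 154 + 156 = 300
|m|² = 25 + 196 + 169 = 390,  |m| = √390 ≈ 19.748418
|n|² = 4 + 121 + 144 = 269,  |n| = √269 ≈ 16.401219
cos θ = 300 / (19.748418 · 16.401219) ≈ 0.92622
θ = arccos(0.92622) ≈ 22.1°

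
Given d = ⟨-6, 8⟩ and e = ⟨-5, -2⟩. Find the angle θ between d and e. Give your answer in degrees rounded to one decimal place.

d · e = (-6)·(-5) + 8·(-2) = 30 - 16 = 14
|d|² = 36 + 64 = 100,  |d| = √100 ≈ 10.000000
|e|² = 25 + 4 = 29,  |e| = √29 ≈ 5.385165
cos θ = 14 / (10.000000 · 5.385165) ≈ 0.25997
θ = arccos(0.25997) ≈ 74.9°

74.9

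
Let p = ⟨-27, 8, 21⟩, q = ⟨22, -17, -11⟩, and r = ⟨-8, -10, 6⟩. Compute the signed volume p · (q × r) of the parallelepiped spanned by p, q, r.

-2104

q × r:
i: (-17)·6 - (-11)·(-10) = -102 - 110 = -212
j: (-11)·(-8) - 22·6 = 88 - 132 = -44
k: 22·(-10) - (-17)·(-8) = -220 - 136 = -356
q × r = (-212, -44, -356)
p · (q × r) = (-27)·(-212) + 8·(-44) + 21·(-356) = 5724 - 352 - 7476 = -2104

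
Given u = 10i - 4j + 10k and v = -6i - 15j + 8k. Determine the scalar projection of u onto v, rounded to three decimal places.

4.438

u · v = 10·(-6) + (-4)·(-15) + 10·8 = -60 + 60 + 80 = 80
|v| = √(36 + 225 + 64) = √325 ≈ 18.0278
comp_v u = 80 / √325 ≈ 4.438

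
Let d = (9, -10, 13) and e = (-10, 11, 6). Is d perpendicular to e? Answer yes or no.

no

d · e = 9·(-10) + (-10)·11 + 13·6 = -90 - 110 + 78 = -122
Nonzero, so the vectors are not orthogonal.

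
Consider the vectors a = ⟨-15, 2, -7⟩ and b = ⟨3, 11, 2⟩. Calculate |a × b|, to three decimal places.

189.428

i: 2·2 - (-7)·11 = 4 - (-77) = 81
j: (-7)·3 - (-15)·2 = -21 - (-30) = 9
k: (-15)·11 - 2·3 = -165 - 6 = -171
a × b = (81, 9, -171)
|a × b| = √(81² + 9² + (-171)²) = √35883 ≈ 189.4281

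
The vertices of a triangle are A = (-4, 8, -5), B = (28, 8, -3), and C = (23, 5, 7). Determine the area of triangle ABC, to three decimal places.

171.866

AB = (32, 0, 2),  AC = (27, -3, 12)
i: 0·12 - 2·(-3) = 0 - (-6) = 6
j: 2·27 - 32·12 = 54 - 384 = -330
k: 32·(-3) - 0·27 = -96 - 0 = -96
AB × AC = (6, -330, -96)
|AB × AC| = √118152 ≈ 343.7325
area = ½ · 343.7325 ≈ 171.866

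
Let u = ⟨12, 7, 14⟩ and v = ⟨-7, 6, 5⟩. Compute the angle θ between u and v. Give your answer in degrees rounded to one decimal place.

u · v = 12·(-7) + 7·6 + 14·5 = -84 + 42 + 70 = 28
|u|² = 144 + 49 + 196 = 389,  |u| = √389 ≈ 19.723083
|v|² = 49 + 36 + 25 = 110,  |v| = √110 ≈ 10.488088
cos θ = 28 / (19.723083 · 10.488088) ≈ 0.13536
θ = arccos(0.13536) ≈ 82.2°

82.2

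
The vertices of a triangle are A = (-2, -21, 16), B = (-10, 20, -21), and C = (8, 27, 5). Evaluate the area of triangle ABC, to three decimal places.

805.578

AB = (-8, 41, -37),  AC = (10, 48, -11)
i: 41·(-11) - (-37)·48 = -451 - (-1776) = 1325
j: (-37)·10 - (-8)·(-11) = -370 - 88 = -458
k: (-8)·48 - 41·10 = -384 - 410 = -794
AB × AC = (1325, -458, -794)
|AB × AC| = √2595825 ≈ 1611.1564
area = ½ · 1611.1564 ≈ 805.578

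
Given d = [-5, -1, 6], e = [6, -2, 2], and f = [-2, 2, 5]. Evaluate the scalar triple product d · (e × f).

152

e × f:
i: (-2)·5 - 2·2 = -10 - 4 = -14
j: 2·(-2) - 6·5 = -4 - 30 = -34
k: 6·2 - (-2)·(-2) = 12 - 4 = 8
e × f = (-14, -34, 8)
d · (e × f) = (-5)·(-14) + (-1)·(-34) + 6·8 = 70 + 34 + 48 = 152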